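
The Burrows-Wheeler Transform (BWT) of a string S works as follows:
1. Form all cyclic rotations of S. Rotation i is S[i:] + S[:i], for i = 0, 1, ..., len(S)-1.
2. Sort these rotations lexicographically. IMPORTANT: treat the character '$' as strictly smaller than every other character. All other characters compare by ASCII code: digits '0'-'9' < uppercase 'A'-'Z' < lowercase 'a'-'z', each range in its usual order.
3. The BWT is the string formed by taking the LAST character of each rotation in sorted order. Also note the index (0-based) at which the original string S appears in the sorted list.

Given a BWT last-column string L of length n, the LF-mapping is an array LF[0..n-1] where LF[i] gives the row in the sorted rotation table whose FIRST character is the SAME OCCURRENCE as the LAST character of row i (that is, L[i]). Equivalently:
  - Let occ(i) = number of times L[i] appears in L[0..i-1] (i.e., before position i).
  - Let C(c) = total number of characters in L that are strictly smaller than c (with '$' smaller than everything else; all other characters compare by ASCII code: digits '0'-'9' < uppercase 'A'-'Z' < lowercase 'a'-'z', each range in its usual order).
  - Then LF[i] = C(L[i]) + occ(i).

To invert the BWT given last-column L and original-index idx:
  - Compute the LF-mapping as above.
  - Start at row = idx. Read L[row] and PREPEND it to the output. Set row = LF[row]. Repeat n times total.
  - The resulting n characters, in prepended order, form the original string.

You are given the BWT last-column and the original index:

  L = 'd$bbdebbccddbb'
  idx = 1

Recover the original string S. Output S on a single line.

LF mapping: 9 0 1 2 10 13 3 4 7 8 11 12 5 6
Walk LF starting at row 1, prepending L[row]:
  step 1: row=1, L[1]='$', prepend. Next row=LF[1]=0
  step 2: row=0, L[0]='d', prepend. Next row=LF[0]=9
  step 3: row=9, L[9]='c', prepend. Next row=LF[9]=8
  step 4: row=8, L[8]='c', prepend. Next row=LF[8]=7
  step 5: row=7, L[7]='b', prepend. Next row=LF[7]=4
  step 6: row=4, L[4]='d', prepend. Next row=LF[4]=10
  step 7: row=10, L[10]='d', prepend. Next row=LF[10]=11
  step 8: row=11, L[11]='d', prepend. Next row=LF[11]=12
  step 9: row=12, L[12]='b', prepend. Next row=LF[12]=5
  step 10: row=5, L[5]='e', prepend. Next row=LF[5]=13
  step 11: row=13, L[13]='b', prepend. Next row=LF[13]=6
  step 12: row=6, L[6]='b', prepend. Next row=LF[6]=3
  step 13: row=3, L[3]='b', prepend. Next row=LF[3]=2
  step 14: row=2, L[2]='b', prepend. Next row=LF[2]=1
Reversed output: bbbbebdddbccd$

Answer: bbbbebdddbccd$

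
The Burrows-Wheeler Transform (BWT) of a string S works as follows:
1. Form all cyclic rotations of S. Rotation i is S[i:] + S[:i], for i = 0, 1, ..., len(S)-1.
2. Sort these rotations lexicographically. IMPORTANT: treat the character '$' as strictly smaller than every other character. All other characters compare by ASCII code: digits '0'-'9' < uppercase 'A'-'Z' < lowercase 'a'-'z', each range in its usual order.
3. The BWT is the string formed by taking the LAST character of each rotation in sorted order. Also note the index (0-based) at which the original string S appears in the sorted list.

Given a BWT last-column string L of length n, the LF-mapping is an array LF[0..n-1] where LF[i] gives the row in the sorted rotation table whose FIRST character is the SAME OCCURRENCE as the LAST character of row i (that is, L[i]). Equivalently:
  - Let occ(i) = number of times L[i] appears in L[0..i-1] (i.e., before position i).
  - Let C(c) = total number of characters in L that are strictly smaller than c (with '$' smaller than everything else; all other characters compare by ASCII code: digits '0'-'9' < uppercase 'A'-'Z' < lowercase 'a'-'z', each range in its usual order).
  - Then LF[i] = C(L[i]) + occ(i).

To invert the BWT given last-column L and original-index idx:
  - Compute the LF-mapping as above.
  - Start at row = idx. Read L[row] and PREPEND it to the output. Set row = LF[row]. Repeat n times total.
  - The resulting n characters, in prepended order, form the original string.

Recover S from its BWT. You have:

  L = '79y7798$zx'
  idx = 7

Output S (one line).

Answer: xzy778997$

Derivation:
LF mapping: 1 5 8 2 3 6 4 0 9 7
Walk LF starting at row 7, prepending L[row]:
  step 1: row=7, L[7]='$', prepend. Next row=LF[7]=0
  step 2: row=0, L[0]='7', prepend. Next row=LF[0]=1
  step 3: row=1, L[1]='9', prepend. Next row=LF[1]=5
  step 4: row=5, L[5]='9', prepend. Next row=LF[5]=6
  step 5: row=6, L[6]='8', prepend. Next row=LF[6]=4
  step 6: row=4, L[4]='7', prepend. Next row=LF[4]=3
  step 7: row=3, L[3]='7', prepend. Next row=LF[3]=2
  step 8: row=2, L[2]='y', prepend. Next row=LF[2]=8
  step 9: row=8, L[8]='z', prepend. Next row=LF[8]=9
  step 10: row=9, L[9]='x', prepend. Next row=LF[9]=7
Reversed output: xzy778997$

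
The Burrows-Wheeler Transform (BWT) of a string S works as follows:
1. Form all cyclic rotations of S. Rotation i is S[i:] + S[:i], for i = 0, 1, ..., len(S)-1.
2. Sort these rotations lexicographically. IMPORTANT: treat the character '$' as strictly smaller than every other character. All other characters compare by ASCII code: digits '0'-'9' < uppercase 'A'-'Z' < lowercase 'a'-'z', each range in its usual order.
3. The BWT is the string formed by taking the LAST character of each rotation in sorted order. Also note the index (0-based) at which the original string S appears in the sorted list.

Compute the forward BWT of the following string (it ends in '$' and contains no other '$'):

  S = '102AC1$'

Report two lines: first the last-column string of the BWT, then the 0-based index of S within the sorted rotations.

All 7 rotations (rotation i = S[i:]+S[:i]):
  rot[0] = 102AC1$
  rot[1] = 02AC1$1
  rot[2] = 2AC1$10
  rot[3] = AC1$102
  rot[4] = C1$102A
  rot[5] = 1$102AC
  rot[6] = $102AC1
Sorted (with $ < everything):
  sorted[0] = $102AC1  (last char: '1')
  sorted[1] = 02AC1$1  (last char: '1')
  sorted[2] = 1$102AC  (last char: 'C')
  sorted[3] = 102AC1$  (last char: '$')
  sorted[4] = 2AC1$10  (last char: '0')
  sorted[5] = AC1$102  (last char: '2')
  sorted[6] = C1$102A  (last char: 'A')
Last column: 11C$02A
Original string S is at sorted index 3

Answer: 11C$02A
3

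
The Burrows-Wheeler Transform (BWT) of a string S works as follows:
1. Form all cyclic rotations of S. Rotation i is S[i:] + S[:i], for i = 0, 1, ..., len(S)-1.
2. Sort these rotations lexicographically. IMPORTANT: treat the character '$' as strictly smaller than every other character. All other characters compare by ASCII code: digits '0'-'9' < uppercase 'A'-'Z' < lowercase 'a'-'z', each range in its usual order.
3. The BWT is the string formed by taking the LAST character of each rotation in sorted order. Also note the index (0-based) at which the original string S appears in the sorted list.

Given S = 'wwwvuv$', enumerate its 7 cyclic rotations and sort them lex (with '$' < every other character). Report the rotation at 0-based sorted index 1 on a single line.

All 7 rotations (rotation i = S[i:]+S[:i]):
  rot[0] = wwwvuv$
  rot[1] = wwvuv$w
  rot[2] = wvuv$ww
  rot[3] = vuv$www
  rot[4] = uv$wwwv
  rot[5] = v$wwwvu
  rot[6] = $wwwvuv
Sorted (with $ < everything):
  sorted[0] = $wwwvuv
  sorted[1] = uv$wwwv
  sorted[2] = v$wwwvu
  sorted[3] = vuv$www
  sorted[4] = wvuv$ww
  sorted[5] = wwvuv$w
  sorted[6] = wwwvuv$
sorted[1] = uv$wwwv

Answer: uv$wwwv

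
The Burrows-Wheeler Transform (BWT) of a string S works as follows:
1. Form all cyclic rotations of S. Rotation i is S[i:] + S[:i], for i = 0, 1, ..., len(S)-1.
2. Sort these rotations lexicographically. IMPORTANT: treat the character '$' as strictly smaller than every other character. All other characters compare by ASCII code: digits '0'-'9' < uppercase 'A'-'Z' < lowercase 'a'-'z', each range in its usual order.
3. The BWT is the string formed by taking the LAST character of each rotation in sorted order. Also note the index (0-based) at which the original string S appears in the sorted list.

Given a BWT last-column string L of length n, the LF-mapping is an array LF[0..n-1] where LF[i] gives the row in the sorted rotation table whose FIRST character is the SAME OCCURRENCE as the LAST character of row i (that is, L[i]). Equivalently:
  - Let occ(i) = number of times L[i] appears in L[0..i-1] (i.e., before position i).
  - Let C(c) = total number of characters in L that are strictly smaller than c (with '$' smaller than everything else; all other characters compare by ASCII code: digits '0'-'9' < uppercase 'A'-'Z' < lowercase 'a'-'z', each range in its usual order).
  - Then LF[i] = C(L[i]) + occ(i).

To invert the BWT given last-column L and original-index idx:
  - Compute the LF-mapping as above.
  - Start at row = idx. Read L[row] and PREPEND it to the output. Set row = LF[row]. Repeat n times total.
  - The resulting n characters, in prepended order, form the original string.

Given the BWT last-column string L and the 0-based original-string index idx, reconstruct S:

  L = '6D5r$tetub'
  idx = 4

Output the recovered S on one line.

Answer: butterD56$

Derivation:
LF mapping: 2 3 1 6 0 7 5 8 9 4
Walk LF starting at row 4, prepending L[row]:
  step 1: row=4, L[4]='$', prepend. Next row=LF[4]=0
  step 2: row=0, L[0]='6', prepend. Next row=LF[0]=2
  step 3: row=2, L[2]='5', prepend. Next row=LF[2]=1
  step 4: row=1, L[1]='D', prepend. Next row=LF[1]=3
  step 5: row=3, L[3]='r', prepend. Next row=LF[3]=6
  step 6: row=6, L[6]='e', prepend. Next row=LF[6]=5
  step 7: row=5, L[5]='t', prepend. Next row=LF[5]=7
  step 8: row=7, L[7]='t', prepend. Next row=LF[7]=8
  step 9: row=8, L[8]='u', prepend. Next row=LF[8]=9
  step 10: row=9, L[9]='b', prepend. Next row=LF[9]=4
Reversed output: butterD56$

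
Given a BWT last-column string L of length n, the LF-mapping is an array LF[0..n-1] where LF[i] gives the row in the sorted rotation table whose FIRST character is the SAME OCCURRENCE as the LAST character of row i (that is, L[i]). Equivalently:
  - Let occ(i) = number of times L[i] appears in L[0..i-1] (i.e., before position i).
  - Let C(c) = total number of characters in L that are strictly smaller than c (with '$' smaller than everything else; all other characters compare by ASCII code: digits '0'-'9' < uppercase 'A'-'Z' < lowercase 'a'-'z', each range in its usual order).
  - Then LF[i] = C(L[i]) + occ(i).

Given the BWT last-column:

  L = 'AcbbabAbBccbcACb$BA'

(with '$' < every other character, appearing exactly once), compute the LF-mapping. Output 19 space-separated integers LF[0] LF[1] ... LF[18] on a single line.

Char counts: '$':1, 'A':4, 'B':2, 'C':1, 'a':1, 'b':6, 'c':4
C (first-col start): C('$')=0, C('A')=1, C('B')=5, C('C')=7, C('a')=8, C('b')=9, C('c')=15
L[0]='A': occ=0, LF[0]=C('A')+0=1+0=1
L[1]='c': occ=0, LF[1]=C('c')+0=15+0=15
L[2]='b': occ=0, LF[2]=C('b')+0=9+0=9
L[3]='b': occ=1, LF[3]=C('b')+1=9+1=10
L[4]='a': occ=0, LF[4]=C('a')+0=8+0=8
L[5]='b': occ=2, LF[5]=C('b')+2=9+2=11
L[6]='A': occ=1, LF[6]=C('A')+1=1+1=2
L[7]='b': occ=3, LF[7]=C('b')+3=9+3=12
L[8]='B': occ=0, LF[8]=C('B')+0=5+0=5
L[9]='c': occ=1, LF[9]=C('c')+1=15+1=16
L[10]='c': occ=2, LF[10]=C('c')+2=15+2=17
L[11]='b': occ=4, LF[11]=C('b')+4=9+4=13
L[12]='c': occ=3, LF[12]=C('c')+3=15+3=18
L[13]='A': occ=2, LF[13]=C('A')+2=1+2=3
L[14]='C': occ=0, LF[14]=C('C')+0=7+0=7
L[15]='b': occ=5, LF[15]=C('b')+5=9+5=14
L[16]='$': occ=0, LF[16]=C('$')+0=0+0=0
L[17]='B': occ=1, LF[17]=C('B')+1=5+1=6
L[18]='A': occ=3, LF[18]=C('A')+3=1+3=4

Answer: 1 15 9 10 8 11 2 12 5 16 17 13 18 3 7 14 0 6 4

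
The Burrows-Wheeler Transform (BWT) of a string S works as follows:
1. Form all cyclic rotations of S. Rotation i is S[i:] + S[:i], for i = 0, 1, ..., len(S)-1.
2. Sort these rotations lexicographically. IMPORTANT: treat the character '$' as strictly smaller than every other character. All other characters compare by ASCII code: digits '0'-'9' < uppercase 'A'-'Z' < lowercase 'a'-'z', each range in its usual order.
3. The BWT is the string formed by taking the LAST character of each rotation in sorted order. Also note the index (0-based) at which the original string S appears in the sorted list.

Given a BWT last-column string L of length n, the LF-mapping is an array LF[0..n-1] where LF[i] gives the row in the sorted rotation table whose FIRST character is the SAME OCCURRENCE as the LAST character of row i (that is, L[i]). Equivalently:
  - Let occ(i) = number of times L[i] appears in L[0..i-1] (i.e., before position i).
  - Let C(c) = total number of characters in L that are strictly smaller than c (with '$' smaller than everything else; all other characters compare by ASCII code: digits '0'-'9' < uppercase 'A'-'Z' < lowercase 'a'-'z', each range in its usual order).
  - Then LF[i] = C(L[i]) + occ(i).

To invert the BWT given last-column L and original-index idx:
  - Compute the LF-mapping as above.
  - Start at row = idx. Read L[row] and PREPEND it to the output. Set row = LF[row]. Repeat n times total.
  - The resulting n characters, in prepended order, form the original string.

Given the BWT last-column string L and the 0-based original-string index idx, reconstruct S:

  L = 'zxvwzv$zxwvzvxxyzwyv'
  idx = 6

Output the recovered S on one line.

Answer: wvxwzwxvvvzzvxyzxyz$

Derivation:
LF mapping: 15 9 1 6 16 2 0 17 10 7 3 18 4 11 12 13 19 8 14 5
Walk LF starting at row 6, prepending L[row]:
  step 1: row=6, L[6]='$', prepend. Next row=LF[6]=0
  step 2: row=0, L[0]='z', prepend. Next row=LF[0]=15
  step 3: row=15, L[15]='y', prepend. Next row=LF[15]=13
  step 4: row=13, L[13]='x', prepend. Next row=LF[13]=11
  step 5: row=11, L[11]='z', prepend. Next row=LF[11]=18
  step 6: row=18, L[18]='y', prepend. Next row=LF[18]=14
  step 7: row=14, L[14]='x', prepend. Next row=LF[14]=12
  step 8: row=12, L[12]='v', prepend. Next row=LF[12]=4
  step 9: row=4, L[4]='z', prepend. Next row=LF[4]=16
  step 10: row=16, L[16]='z', prepend. Next row=LF[16]=19
  step 11: row=19, L[19]='v', prepend. Next row=LF[19]=5
  step 12: row=5, L[5]='v', prepend. Next row=LF[5]=2
  step 13: row=2, L[2]='v', prepend. Next row=LF[2]=1
  step 14: row=1, L[1]='x', prepend. Next row=LF[1]=9
  step 15: row=9, L[9]='w', prepend. Next row=LF[9]=7
  step 16: row=7, L[7]='z', prepend. Next row=LF[7]=17
  step 17: row=17, L[17]='w', prepend. Next row=LF[17]=8
  step 18: row=8, L[8]='x', prepend. Next row=LF[8]=10
  step 19: row=10, L[10]='v', prepend. Next row=LF[10]=3
  step 20: row=3, L[3]='w', prepend. Next row=LF[3]=6
Reversed output: wvxwzwxvvvzzvxyzxyz$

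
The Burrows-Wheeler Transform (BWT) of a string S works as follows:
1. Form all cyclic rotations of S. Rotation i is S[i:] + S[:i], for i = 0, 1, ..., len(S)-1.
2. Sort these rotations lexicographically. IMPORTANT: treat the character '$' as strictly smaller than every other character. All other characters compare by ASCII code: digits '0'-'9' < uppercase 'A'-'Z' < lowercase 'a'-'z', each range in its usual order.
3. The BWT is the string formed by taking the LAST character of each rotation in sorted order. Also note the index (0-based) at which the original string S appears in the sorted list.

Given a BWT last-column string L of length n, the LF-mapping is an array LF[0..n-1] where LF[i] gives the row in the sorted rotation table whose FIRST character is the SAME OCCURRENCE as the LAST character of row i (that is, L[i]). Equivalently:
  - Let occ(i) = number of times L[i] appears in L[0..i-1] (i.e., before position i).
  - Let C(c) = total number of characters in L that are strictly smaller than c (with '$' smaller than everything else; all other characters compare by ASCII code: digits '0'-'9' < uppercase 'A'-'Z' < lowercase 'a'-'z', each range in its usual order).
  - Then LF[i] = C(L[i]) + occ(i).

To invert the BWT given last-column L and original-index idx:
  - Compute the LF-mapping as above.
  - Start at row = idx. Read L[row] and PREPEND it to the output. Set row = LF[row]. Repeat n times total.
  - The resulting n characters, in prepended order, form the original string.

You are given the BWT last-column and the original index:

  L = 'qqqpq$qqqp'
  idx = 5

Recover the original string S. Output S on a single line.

LF mapping: 3 4 5 1 6 0 7 8 9 2
Walk LF starting at row 5, prepending L[row]:
  step 1: row=5, L[5]='$', prepend. Next row=LF[5]=0
  step 2: row=0, L[0]='q', prepend. Next row=LF[0]=3
  step 3: row=3, L[3]='p', prepend. Next row=LF[3]=1
  step 4: row=1, L[1]='q', prepend. Next row=LF[1]=4
  step 5: row=4, L[4]='q', prepend. Next row=LF[4]=6
  step 6: row=6, L[6]='q', prepend. Next row=LF[6]=7
  step 7: row=7, L[7]='q', prepend. Next row=LF[7]=8
  step 8: row=8, L[8]='q', prepend. Next row=LF[8]=9
  step 9: row=9, L[9]='p', prepend. Next row=LF[9]=2
  step 10: row=2, L[2]='q', prepend. Next row=LF[2]=5
Reversed output: qpqqqqqpq$

Answer: qpqqqqqpq$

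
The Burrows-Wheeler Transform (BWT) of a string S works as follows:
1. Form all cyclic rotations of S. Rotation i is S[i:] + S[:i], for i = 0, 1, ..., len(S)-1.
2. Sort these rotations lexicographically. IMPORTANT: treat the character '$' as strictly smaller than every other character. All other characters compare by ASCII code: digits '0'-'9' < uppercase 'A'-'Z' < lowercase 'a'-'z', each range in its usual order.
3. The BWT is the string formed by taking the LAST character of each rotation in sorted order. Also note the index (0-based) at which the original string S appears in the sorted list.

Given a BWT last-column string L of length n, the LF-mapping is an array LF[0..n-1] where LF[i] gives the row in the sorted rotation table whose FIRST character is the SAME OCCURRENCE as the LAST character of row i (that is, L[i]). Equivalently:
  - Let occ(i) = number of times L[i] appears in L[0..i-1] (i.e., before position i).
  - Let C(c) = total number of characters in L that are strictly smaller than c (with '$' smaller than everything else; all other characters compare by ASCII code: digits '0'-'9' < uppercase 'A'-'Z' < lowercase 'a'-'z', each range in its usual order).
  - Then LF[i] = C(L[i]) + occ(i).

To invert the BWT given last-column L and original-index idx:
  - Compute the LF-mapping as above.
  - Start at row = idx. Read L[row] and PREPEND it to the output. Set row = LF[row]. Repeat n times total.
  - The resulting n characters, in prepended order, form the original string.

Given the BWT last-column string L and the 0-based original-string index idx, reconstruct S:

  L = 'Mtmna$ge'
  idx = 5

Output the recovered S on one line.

Answer: magnetM$

Derivation:
LF mapping: 1 7 5 6 2 0 4 3
Walk LF starting at row 5, prepending L[row]:
  step 1: row=5, L[5]='$', prepend. Next row=LF[5]=0
  step 2: row=0, L[0]='M', prepend. Next row=LF[0]=1
  step 3: row=1, L[1]='t', prepend. Next row=LF[1]=7
  step 4: row=7, L[7]='e', prepend. Next row=LF[7]=3
  step 5: row=3, L[3]='n', prepend. Next row=LF[3]=6
  step 6: row=6, L[6]='g', prepend. Next row=LF[6]=4
  step 7: row=4, L[4]='a', prepend. Next row=LF[4]=2
  step 8: row=2, L[2]='m', prepend. Next row=LF[2]=5
Reversed output: magnetM$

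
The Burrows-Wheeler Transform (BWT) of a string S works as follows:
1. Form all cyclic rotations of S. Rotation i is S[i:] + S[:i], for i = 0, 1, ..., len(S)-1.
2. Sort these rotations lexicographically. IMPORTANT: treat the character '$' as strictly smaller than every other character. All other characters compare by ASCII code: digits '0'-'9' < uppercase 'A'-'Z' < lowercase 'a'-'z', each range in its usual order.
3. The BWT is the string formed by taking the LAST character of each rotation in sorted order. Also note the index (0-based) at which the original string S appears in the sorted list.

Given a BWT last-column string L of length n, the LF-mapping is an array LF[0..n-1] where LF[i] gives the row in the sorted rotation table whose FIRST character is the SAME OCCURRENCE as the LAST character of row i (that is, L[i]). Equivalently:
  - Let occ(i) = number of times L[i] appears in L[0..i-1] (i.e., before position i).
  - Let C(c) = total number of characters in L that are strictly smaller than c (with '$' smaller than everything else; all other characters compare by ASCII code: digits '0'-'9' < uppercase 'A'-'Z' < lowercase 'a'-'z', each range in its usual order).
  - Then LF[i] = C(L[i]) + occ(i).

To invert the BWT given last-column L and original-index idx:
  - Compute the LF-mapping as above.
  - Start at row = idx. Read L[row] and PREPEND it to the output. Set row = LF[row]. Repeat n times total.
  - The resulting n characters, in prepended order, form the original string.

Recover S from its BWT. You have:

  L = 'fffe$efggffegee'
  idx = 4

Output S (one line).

LF mapping: 6 7 8 1 0 2 9 12 13 10 11 3 14 4 5
Walk LF starting at row 4, prepending L[row]:
  step 1: row=4, L[4]='$', prepend. Next row=LF[4]=0
  step 2: row=0, L[0]='f', prepend. Next row=LF[0]=6
  step 3: row=6, L[6]='f', prepend. Next row=LF[6]=9
  step 4: row=9, L[9]='f', prepend. Next row=LF[9]=10
  step 5: row=10, L[10]='f', prepend. Next row=LF[10]=11
  step 6: row=11, L[11]='e', prepend. Next row=LF[11]=3
  step 7: row=3, L[3]='e', prepend. Next row=LF[3]=1
  step 8: row=1, L[1]='f', prepend. Next row=LF[1]=7
  step 9: row=7, L[7]='g', prepend. Next row=LF[7]=12
  step 10: row=12, L[12]='g', prepend. Next row=LF[12]=14
  step 11: row=14, L[14]='e', prepend. Next row=LF[14]=5
  step 12: row=5, L[5]='e', prepend. Next row=LF[5]=2
  step 13: row=2, L[2]='f', prepend. Next row=LF[2]=8
  step 14: row=8, L[8]='g', prepend. Next row=LF[8]=13
  step 15: row=13, L[13]='e', prepend. Next row=LF[13]=4
Reversed output: egfeeggfeeffff$

Answer: egfeeggfeeffff$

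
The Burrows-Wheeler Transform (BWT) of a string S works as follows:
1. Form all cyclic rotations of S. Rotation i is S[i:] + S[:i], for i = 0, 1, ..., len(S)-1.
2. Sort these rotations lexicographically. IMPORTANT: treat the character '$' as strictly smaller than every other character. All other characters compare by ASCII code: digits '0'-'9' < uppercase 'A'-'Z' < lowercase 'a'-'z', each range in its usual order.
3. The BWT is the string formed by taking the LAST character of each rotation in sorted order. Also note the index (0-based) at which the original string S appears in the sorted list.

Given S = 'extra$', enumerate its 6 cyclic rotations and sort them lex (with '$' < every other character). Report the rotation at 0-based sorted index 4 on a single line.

Answer: tra$ex

Derivation:
All 6 rotations (rotation i = S[i:]+S[:i]):
  rot[0] = extra$
  rot[1] = xtra$e
  rot[2] = tra$ex
  rot[3] = ra$ext
  rot[4] = a$extr
  rot[5] = $extra
Sorted (with $ < everything):
  sorted[0] = $extra
  sorted[1] = a$extr
  sorted[2] = extra$
  sorted[3] = ra$ext
  sorted[4] = tra$ex
  sorted[5] = xtra$e
sorted[4] = tra$ex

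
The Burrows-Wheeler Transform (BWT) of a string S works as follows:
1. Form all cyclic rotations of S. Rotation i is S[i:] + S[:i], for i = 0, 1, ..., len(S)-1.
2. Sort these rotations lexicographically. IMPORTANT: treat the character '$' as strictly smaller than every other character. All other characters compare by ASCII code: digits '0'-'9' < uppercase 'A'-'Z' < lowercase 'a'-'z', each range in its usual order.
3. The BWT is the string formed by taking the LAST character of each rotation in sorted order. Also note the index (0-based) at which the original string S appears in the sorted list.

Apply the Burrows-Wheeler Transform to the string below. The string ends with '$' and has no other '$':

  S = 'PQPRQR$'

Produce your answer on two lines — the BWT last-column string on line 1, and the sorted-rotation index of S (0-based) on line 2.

All 7 rotations (rotation i = S[i:]+S[:i]):
  rot[0] = PQPRQR$
  rot[1] = QPRQR$P
  rot[2] = PRQR$PQ
  rot[3] = RQR$PQP
  rot[4] = QR$PQPR
  rot[5] = R$PQPRQ
  rot[6] = $PQPRQR
Sorted (with $ < everything):
  sorted[0] = $PQPRQR  (last char: 'R')
  sorted[1] = PQPRQR$  (last char: '$')
  sorted[2] = PRQR$PQ  (last char: 'Q')
  sorted[3] = QPRQR$P  (last char: 'P')
  sorted[4] = QR$PQPR  (last char: 'R')
  sorted[5] = R$PQPRQ  (last char: 'Q')
  sorted[6] = RQR$PQP  (last char: 'P')
Last column: R$QPRQP
Original string S is at sorted index 1

Answer: R$QPRQP
1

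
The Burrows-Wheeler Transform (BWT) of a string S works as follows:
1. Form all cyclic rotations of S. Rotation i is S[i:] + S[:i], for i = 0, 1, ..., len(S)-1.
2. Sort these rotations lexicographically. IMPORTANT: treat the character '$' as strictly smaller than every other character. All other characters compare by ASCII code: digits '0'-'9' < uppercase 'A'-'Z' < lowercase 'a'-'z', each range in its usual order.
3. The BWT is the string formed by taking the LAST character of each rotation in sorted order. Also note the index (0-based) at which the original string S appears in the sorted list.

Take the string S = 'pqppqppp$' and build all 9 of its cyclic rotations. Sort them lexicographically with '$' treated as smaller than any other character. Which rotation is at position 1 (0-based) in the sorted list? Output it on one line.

All 9 rotations (rotation i = S[i:]+S[:i]):
  rot[0] = pqppqppp$
  rot[1] = qppqppp$p
  rot[2] = ppqppp$pq
  rot[3] = pqppp$pqp
  rot[4] = qppp$pqpp
  rot[5] = ppp$pqppq
  rot[6] = pp$pqppqp
  rot[7] = p$pqppqpp
  rot[8] = $pqppqppp
Sorted (with $ < everything):
  sorted[0] = $pqppqppp
  sorted[1] = p$pqppqpp
  sorted[2] = pp$pqppqp
  sorted[3] = ppp$pqppq
  sorted[4] = ppqppp$pq
  sorted[5] = pqppp$pqp
  sorted[6] = pqppqppp$
  sorted[7] = qppp$pqpp
  sorted[8] = qppqppp$p
sorted[1] = p$pqppqpp

Answer: p$pqppqpp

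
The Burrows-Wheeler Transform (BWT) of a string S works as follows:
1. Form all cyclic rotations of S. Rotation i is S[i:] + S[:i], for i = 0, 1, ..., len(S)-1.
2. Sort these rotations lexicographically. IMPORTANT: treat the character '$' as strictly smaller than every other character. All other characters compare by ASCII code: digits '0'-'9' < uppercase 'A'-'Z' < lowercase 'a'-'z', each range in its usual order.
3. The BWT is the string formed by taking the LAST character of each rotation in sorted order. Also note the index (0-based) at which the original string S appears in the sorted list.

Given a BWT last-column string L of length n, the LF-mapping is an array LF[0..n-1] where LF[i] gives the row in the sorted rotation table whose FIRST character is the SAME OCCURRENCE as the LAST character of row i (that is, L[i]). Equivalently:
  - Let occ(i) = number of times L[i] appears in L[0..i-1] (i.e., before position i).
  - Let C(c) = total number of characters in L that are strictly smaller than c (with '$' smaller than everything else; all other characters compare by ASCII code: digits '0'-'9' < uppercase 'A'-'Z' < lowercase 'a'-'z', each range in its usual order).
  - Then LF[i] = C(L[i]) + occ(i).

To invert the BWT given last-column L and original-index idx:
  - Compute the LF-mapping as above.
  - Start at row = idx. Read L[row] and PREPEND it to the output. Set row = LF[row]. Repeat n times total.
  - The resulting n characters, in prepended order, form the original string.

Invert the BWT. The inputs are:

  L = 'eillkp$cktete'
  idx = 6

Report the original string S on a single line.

LF mapping: 2 5 8 9 6 10 0 1 7 11 3 12 4
Walk LF starting at row 6, prepending L[row]:
  step 1: row=6, L[6]='$', prepend. Next row=LF[6]=0
  step 2: row=0, L[0]='e', prepend. Next row=LF[0]=2
  step 3: row=2, L[2]='l', prepend. Next row=LF[2]=8
  step 4: row=8, L[8]='k', prepend. Next row=LF[8]=7
  step 5: row=7, L[7]='c', prepend. Next row=LF[7]=1
  step 6: row=1, L[1]='i', prepend. Next row=LF[1]=5
  step 7: row=5, L[5]='p', prepend. Next row=LF[5]=10
  step 8: row=10, L[10]='e', prepend. Next row=LF[10]=3
  step 9: row=3, L[3]='l', prepend. Next row=LF[3]=9
  step 10: row=9, L[9]='t', prepend. Next row=LF[9]=11
  step 11: row=11, L[11]='t', prepend. Next row=LF[11]=12
  step 12: row=12, L[12]='e', prepend. Next row=LF[12]=4
  step 13: row=4, L[4]='k', prepend. Next row=LF[4]=6
Reversed output: kettlepickle$

Answer: kettlepickle$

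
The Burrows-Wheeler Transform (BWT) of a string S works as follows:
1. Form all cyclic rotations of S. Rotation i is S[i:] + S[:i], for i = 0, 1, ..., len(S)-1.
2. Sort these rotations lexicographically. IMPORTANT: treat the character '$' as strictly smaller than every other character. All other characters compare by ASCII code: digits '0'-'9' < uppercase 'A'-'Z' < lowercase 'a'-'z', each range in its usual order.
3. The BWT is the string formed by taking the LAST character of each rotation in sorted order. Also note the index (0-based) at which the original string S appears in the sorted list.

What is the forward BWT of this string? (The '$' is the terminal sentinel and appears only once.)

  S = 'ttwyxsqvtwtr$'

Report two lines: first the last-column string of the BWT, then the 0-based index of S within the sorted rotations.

Answer: rstxw$vtqttyw
5

Derivation:
All 13 rotations (rotation i = S[i:]+S[:i]):
  rot[0] = ttwyxsqvtwtr$
  rot[1] = twyxsqvtwtr$t
  rot[2] = wyxsqvtwtr$tt
  rot[3] = yxsqvtwtr$ttw
  rot[4] = xsqvtwtr$ttwy
  rot[5] = sqvtwtr$ttwyx
  rot[6] = qvtwtr$ttwyxs
  rot[7] = vtwtr$ttwyxsq
  rot[8] = twtr$ttwyxsqv
  rot[9] = wtr$ttwyxsqvt
  rot[10] = tr$ttwyxsqvtw
  rot[11] = r$ttwyxsqvtwt
  rot[12] = $ttwyxsqvtwtr
Sorted (with $ < everything):
  sorted[0] = $ttwyxsqvtwtr  (last char: 'r')
  sorted[1] = qvtwtr$ttwyxs  (last char: 's')
  sorted[2] = r$ttwyxsqvtwt  (last char: 't')
  sorted[3] = sqvtwtr$ttwyx  (last char: 'x')
  sorted[4] = tr$ttwyxsqvtw  (last char: 'w')
  sorted[5] = ttwyxsqvtwtr$  (last char: '$')
  sorted[6] = twtr$ttwyxsqv  (last char: 'v')
  sorted[7] = twyxsqvtwtr$t  (last char: 't')
  sorted[8] = vtwtr$ttwyxsq  (last char: 'q')
  sorted[9] = wtr$ttwyxsqvt  (last char: 't')
  sorted[10] = wyxsqvtwtr$tt  (last char: 't')
  sorted[11] = xsqvtwtr$ttwy  (last char: 'y')
  sorted[12] = yxsqvtwtr$ttw  (last char: 'w')
Last column: rstxw$vtqttyw
Original string S is at sorted index 5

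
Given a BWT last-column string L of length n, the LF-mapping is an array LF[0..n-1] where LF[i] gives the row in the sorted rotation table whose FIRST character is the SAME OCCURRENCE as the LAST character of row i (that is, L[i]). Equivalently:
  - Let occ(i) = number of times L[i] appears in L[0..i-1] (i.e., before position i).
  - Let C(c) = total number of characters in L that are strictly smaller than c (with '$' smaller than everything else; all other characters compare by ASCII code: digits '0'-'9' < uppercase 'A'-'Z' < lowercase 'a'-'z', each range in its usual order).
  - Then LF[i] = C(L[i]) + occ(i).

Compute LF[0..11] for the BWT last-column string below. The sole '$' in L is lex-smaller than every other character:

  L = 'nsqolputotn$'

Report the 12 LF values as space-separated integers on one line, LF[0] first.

Answer: 2 8 7 4 1 6 11 9 5 10 3 0

Derivation:
Char counts: '$':1, 'l':1, 'n':2, 'o':2, 'p':1, 'q':1, 's':1, 't':2, 'u':1
C (first-col start): C('$')=0, C('l')=1, C('n')=2, C('o')=4, C('p')=6, C('q')=7, C('s')=8, C('t')=9, C('u')=11
L[0]='n': occ=0, LF[0]=C('n')+0=2+0=2
L[1]='s': occ=0, LF[1]=C('s')+0=8+0=8
L[2]='q': occ=0, LF[2]=C('q')+0=7+0=7
L[3]='o': occ=0, LF[3]=C('o')+0=4+0=4
L[4]='l': occ=0, LF[4]=C('l')+0=1+0=1
L[5]='p': occ=0, LF[5]=C('p')+0=6+0=6
L[6]='u': occ=0, LF[6]=C('u')+0=11+0=11
L[7]='t': occ=0, LF[7]=C('t')+0=9+0=9
L[8]='o': occ=1, LF[8]=C('o')+1=4+1=5
L[9]='t': occ=1, LF[9]=C('t')+1=9+1=10
L[10]='n': occ=1, LF[10]=C('n')+1=2+1=3
L[11]='$': occ=0, LF[11]=C('$')+0=0+0=0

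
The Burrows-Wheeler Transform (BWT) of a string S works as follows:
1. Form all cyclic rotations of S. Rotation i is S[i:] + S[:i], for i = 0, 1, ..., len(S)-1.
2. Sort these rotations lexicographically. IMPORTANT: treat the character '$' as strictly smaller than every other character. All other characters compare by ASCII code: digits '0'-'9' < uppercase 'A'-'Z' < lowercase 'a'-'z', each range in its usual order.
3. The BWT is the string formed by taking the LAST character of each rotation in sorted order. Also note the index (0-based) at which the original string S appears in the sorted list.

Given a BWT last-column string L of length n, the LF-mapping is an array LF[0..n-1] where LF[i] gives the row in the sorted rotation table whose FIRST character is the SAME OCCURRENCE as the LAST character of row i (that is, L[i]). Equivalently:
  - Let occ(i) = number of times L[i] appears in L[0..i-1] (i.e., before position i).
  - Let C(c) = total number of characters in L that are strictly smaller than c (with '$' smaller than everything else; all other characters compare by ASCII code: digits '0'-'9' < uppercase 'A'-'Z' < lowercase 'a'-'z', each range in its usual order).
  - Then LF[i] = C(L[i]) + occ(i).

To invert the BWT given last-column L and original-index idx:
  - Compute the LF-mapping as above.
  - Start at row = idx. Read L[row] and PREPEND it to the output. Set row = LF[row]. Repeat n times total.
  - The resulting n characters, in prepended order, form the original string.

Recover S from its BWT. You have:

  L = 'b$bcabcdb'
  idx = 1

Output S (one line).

LF mapping: 2 0 3 6 1 4 7 8 5
Walk LF starting at row 1, prepending L[row]:
  step 1: row=1, L[1]='$', prepend. Next row=LF[1]=0
  step 2: row=0, L[0]='b', prepend. Next row=LF[0]=2
  step 3: row=2, L[2]='b', prepend. Next row=LF[2]=3
  step 4: row=3, L[3]='c', prepend. Next row=LF[3]=6
  step 5: row=6, L[6]='c', prepend. Next row=LF[6]=7
  step 6: row=7, L[7]='d', prepend. Next row=LF[7]=8
  step 7: row=8, L[8]='b', prepend. Next row=LF[8]=5
  step 8: row=5, L[5]='b', prepend. Next row=LF[5]=4
  step 9: row=4, L[4]='a', prepend. Next row=LF[4]=1
Reversed output: abbdccbb$

Answer: abbdccbb$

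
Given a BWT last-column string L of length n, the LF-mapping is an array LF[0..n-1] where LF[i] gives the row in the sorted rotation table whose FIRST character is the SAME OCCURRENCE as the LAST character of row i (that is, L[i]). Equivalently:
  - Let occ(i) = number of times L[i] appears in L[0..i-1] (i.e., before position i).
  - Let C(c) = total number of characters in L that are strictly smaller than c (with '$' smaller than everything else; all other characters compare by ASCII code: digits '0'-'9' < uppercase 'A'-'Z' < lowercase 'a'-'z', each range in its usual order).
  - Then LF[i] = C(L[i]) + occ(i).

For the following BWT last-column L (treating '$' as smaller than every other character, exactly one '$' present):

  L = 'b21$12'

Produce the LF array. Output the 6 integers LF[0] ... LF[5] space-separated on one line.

Answer: 5 3 1 0 2 4

Derivation:
Char counts: '$':1, '1':2, '2':2, 'b':1
C (first-col start): C('$')=0, C('1')=1, C('2')=3, C('b')=5
L[0]='b': occ=0, LF[0]=C('b')+0=5+0=5
L[1]='2': occ=0, LF[1]=C('2')+0=3+0=3
L[2]='1': occ=0, LF[2]=C('1')+0=1+0=1
L[3]='$': occ=0, LF[3]=C('$')+0=0+0=0
L[4]='1': occ=1, LF[4]=C('1')+1=1+1=2
L[5]='2': occ=1, LF[5]=C('2')+1=3+1=4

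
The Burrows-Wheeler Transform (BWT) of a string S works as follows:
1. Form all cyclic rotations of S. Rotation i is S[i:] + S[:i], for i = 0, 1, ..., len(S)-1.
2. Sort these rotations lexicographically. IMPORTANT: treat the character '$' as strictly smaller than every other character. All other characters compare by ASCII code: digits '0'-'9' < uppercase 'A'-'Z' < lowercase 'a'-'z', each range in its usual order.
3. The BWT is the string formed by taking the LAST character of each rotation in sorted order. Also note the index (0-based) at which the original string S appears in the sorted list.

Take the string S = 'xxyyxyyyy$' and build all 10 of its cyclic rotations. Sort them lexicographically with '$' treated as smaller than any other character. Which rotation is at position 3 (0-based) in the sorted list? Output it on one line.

Answer: xyyyy$xxyy

Derivation:
All 10 rotations (rotation i = S[i:]+S[:i]):
  rot[0] = xxyyxyyyy$
  rot[1] = xyyxyyyy$x
  rot[2] = yyxyyyy$xx
  rot[3] = yxyyyy$xxy
  rot[4] = xyyyy$xxyy
  rot[5] = yyyy$xxyyx
  rot[6] = yyy$xxyyxy
  rot[7] = yy$xxyyxyy
  rot[8] = y$xxyyxyyy
  rot[9] = $xxyyxyyyy
Sorted (with $ < everything):
  sorted[0] = $xxyyxyyyy
  sorted[1] = xxyyxyyyy$
  sorted[2] = xyyxyyyy$x
  sorted[3] = xyyyy$xxyy
  sorted[4] = y$xxyyxyyy
  sorted[5] = yxyyyy$xxy
  sorted[6] = yy$xxyyxyy
  sorted[7] = yyxyyyy$xx
  sorted[8] = yyy$xxyyxy
  sorted[9] = yyyy$xxyyx
sorted[3] = xyyyy$xxyy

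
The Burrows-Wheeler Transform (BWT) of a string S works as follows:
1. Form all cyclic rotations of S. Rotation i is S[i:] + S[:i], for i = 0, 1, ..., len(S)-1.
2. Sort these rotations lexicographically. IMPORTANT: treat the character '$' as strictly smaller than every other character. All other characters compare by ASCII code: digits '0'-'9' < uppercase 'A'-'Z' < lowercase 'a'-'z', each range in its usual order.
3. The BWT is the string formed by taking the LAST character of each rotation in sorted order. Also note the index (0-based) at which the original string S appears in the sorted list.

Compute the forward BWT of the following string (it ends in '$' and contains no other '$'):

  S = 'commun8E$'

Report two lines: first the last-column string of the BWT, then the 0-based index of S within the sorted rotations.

Answer: En8$omucm
3

Derivation:
All 9 rotations (rotation i = S[i:]+S[:i]):
  rot[0] = commun8E$
  rot[1] = ommun8E$c
  rot[2] = mmun8E$co
  rot[3] = mun8E$com
  rot[4] = un8E$comm
  rot[5] = n8E$commu
  rot[6] = 8E$commun
  rot[7] = E$commun8
  rot[8] = $commun8E
Sorted (with $ < everything):
  sorted[0] = $commun8E  (last char: 'E')
  sorted[1] = 8E$commun  (last char: 'n')
  sorted[2] = E$commun8  (last char: '8')
  sorted[3] = commun8E$  (last char: '$')
  sorted[4] = mmun8E$co  (last char: 'o')
  sorted[5] = mun8E$com  (last char: 'm')
  sorted[6] = n8E$commu  (last char: 'u')
  sorted[7] = ommun8E$c  (last char: 'c')
  sorted[8] = un8E$comm  (last char: 'm')
Last column: En8$omucm
Original string S is at sorted index 3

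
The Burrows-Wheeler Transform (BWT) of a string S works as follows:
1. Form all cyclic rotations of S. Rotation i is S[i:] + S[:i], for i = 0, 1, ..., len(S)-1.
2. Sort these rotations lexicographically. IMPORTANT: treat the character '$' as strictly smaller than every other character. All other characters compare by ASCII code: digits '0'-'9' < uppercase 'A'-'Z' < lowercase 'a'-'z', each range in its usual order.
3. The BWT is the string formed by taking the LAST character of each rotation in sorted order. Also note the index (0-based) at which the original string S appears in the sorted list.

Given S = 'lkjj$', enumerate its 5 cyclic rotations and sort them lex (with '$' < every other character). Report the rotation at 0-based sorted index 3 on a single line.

All 5 rotations (rotation i = S[i:]+S[:i]):
  rot[0] = lkjj$
  rot[1] = kjj$l
  rot[2] = jj$lk
  rot[3] = j$lkj
  rot[4] = $lkjj
Sorted (with $ < everything):
  sorted[0] = $lkjj
  sorted[1] = j$lkj
  sorted[2] = jj$lk
  sorted[3] = kjj$l
  sorted[4] = lkjj$
sorted[3] = kjj$l

Answer: kjj$l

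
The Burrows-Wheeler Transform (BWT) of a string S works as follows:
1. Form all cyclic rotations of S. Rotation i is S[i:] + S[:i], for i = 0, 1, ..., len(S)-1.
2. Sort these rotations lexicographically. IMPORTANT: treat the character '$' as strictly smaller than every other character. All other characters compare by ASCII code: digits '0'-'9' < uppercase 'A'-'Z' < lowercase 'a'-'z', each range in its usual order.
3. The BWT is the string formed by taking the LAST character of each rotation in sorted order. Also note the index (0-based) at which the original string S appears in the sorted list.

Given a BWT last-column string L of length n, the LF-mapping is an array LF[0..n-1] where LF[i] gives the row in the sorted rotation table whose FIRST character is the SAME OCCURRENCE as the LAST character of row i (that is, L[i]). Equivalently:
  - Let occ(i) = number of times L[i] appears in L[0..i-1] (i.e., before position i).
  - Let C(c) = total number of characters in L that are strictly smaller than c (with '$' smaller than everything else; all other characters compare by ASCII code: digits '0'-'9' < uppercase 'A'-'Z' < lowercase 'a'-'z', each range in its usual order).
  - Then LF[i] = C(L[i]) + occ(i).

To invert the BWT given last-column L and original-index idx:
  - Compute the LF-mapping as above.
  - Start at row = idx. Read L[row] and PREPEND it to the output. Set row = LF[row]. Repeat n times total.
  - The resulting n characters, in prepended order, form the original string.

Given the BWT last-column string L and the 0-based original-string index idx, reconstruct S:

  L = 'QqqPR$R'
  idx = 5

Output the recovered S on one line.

LF mapping: 2 5 6 1 3 0 4
Walk LF starting at row 5, prepending L[row]:
  step 1: row=5, L[5]='$', prepend. Next row=LF[5]=0
  step 2: row=0, L[0]='Q', prepend. Next row=LF[0]=2
  step 3: row=2, L[2]='q', prepend. Next row=LF[2]=6
  step 4: row=6, L[6]='R', prepend. Next row=LF[6]=4
  step 5: row=4, L[4]='R', prepend. Next row=LF[4]=3
  step 6: row=3, L[3]='P', prepend. Next row=LF[3]=1
  step 7: row=1, L[1]='q', prepend. Next row=LF[1]=5
Reversed output: qPRRqQ$

Answer: qPRRqQ$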